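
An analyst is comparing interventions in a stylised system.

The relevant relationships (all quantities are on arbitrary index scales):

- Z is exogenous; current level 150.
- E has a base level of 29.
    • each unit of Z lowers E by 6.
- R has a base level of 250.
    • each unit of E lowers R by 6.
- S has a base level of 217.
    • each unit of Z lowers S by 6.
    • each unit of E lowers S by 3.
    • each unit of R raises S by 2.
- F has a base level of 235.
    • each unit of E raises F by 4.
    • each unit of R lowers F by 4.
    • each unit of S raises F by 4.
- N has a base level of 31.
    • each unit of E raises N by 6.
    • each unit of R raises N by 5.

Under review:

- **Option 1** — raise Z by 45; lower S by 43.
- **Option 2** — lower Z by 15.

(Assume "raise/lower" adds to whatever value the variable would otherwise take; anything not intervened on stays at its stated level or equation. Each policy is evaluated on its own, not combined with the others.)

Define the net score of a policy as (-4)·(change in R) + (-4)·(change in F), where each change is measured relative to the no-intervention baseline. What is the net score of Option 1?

-36032

Baseline:
  Z = 150
  E = 29 − 6·150 = -871
  R = 250 − 6·(-871) = 5476
  S = 217 − 6·150 − 3·(-871) + 2·5476 = 12882
  F = 235 + 4·(-871) − 4·5476 + 4·12882 = 26375
Option 1 (Z + 45, S − 43):
  Z = 150 + 45 = 195
  E = 29 − 6·195 = -1141
  R = 250 − 6·(-1141) = 7096
  S = 217 − 6·195 − 3·(-1141) + 2·7096 (−43 from intervention) = 16619
  F = 235 + 4·(-1141) − 4·7096 + 4·16619 = 33763
ΔR = 7096 − 5476 = 1620; ΔF = 33763 − 26375 = 7388
Score = (-4)·1620 + (-4)·7388 = -36032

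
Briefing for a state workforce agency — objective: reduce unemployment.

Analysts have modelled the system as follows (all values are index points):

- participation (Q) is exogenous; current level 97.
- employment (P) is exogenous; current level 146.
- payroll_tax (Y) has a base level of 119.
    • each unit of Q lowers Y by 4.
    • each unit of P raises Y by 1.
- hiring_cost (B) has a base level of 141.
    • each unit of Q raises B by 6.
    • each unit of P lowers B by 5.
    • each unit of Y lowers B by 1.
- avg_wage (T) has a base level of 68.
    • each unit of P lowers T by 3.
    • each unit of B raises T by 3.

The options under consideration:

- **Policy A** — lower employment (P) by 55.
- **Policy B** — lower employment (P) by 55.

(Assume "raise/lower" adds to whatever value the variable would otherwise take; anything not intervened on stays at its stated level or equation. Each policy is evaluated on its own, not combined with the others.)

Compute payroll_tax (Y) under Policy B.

-178

Policy B (P − 55):
  Q = 97
  P = 146 − 55 = 91
  Y = 119 − 4·97 + 91 = -178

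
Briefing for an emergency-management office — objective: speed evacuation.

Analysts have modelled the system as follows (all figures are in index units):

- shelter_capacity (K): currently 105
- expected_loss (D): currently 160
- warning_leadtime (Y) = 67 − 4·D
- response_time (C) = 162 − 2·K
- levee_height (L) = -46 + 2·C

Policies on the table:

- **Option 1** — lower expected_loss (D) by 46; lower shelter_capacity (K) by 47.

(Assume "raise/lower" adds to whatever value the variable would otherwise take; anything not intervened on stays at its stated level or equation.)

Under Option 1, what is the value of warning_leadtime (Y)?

-389

Option 1 (D − 46, K − 47):
  D = 160 − 46 = 114
  Y = 67 − 4·114 = -389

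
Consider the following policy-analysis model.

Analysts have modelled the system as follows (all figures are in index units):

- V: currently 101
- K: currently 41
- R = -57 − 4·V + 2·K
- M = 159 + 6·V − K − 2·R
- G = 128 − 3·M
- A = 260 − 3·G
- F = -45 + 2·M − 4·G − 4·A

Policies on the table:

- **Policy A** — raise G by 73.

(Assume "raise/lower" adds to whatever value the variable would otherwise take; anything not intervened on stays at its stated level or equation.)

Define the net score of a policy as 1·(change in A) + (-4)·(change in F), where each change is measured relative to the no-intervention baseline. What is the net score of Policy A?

Baseline:
  V = 101
  K = 41
  R = -57 − 4·101 + 2·41 = -379
  M = 159 + 6·101 − 41 − 2·(-379) = 1482
  G = 128 − 3·1482 = -4318
  A = 260 − 3·(-4318) = 13214
  F = -45 + 2·1482 − 4·(-4318) − 4·13214 = -32665
Policy A (G + 73):
  V = 101
  K = 41
  R = -57 − 4·101 + 2·41 = -379
  M = 159 + 6·101 − 41 − 2·(-379) = 1482
  G = 128 − 3·1482 (+73 from intervention) = -4245
  A = 260 − 3·(-4245) = 12995
  F = -45 + 2·1482 − 4·(-4245) − 4·12995 = -32081
ΔA = 12995 − 13214 = -219; ΔF = -32081 − (-32665) = 584
Score = 1·(-219) + (-4)·584 = -2555

-2555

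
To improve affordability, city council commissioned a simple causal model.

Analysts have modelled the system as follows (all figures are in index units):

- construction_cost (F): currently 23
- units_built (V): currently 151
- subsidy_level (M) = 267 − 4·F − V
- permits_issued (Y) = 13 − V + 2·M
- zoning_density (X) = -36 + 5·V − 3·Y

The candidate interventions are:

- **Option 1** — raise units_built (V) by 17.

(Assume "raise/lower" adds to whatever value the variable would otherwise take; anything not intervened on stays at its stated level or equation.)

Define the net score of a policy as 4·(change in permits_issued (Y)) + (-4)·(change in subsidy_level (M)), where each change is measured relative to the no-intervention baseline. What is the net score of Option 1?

Baseline:
  F = 23
  V = 151
  M = 267 − 4·23 − 151 = 24
  Y = 13 − 151 + 2·24 = -90
Option 1 (V + 17):
  F = 23
  V = 151 + 17 = 168
  M = 267 − 4·23 − 168 = 7
  Y = 13 − 168 + 2·7 = -141
ΔY = -141 − (-90) = -51; ΔM = 7 − 24 = -17
Score = 4·(-51) + (-4)·(-17) = -136

-136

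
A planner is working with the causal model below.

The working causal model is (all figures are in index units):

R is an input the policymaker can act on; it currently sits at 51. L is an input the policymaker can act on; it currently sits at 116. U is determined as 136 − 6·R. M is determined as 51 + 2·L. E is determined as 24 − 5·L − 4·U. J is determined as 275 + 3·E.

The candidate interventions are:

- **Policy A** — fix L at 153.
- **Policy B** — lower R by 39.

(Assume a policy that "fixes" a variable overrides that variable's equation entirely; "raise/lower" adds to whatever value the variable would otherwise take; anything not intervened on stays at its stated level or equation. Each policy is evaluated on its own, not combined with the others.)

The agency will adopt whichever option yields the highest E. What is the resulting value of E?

Policy A (L := 153):
  R = 51
  L = 153
  U = 136 − 6·51 = -170
  E = 24 − 5·153 − 4·(-170) = -61
Policy B (R − 39):
  R = 51 − 39 = 12
  L = 116
  U = 136 − 6·12 = 64
  E = 24 − 5·116 − 4·64 = -812
Comparing — Policy A: E=-61, Policy B: E=-812. Highest is -61 (Policy A).

-61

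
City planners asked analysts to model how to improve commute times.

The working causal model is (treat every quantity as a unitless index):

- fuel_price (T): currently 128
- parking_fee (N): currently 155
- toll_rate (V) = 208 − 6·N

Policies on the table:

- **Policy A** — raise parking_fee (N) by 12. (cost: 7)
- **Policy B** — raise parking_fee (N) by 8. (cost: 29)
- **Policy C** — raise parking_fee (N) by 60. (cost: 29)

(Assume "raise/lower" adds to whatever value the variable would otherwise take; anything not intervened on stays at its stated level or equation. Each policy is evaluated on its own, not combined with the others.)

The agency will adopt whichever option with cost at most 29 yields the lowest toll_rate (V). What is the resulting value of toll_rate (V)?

-1082

Policy A (N + 12):
  N = 155 + 12 = 167
  V = 208 − 6·167 = -794
Policy B (N + 8):
  N = 155 + 8 = 163
  V = 208 − 6·163 = -770
Policy C (N + 60):
  N = 155 + 60 = 215
  V = 208 − 6·215 = -1082
Comparing — Policy A: V=-794, Policy B: V=-770, Policy C: V=-1082. Lowest is -1082 (Policy C).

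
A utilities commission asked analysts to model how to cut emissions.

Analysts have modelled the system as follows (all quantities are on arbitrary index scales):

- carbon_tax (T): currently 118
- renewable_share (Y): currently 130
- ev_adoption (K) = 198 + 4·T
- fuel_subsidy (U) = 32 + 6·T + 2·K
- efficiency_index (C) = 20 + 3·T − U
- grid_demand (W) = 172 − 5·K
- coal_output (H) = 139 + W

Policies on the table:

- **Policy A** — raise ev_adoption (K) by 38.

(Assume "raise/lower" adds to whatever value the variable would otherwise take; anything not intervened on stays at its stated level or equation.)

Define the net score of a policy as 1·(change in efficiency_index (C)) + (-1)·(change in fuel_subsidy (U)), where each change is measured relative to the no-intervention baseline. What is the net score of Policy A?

-152

Baseline:
  T = 118
  K = 198 + 4·118 = 670
  U = 32 + 6·118 + 2·670 = 2080
  C = 20 + 3·118 − 2080 = -1706
Policy A (K + 38):
  T = 118
  K = 198 + 4·118 (+38 from intervention) = 708
  U = 32 + 6·118 + 2·708 = 2156
  C = 20 + 3·118 − 2156 = -1782
ΔC = -1782 − (-1706) = -76; ΔU = 2156 − 2080 = 76
Score = 1·(-76) + (-1)·76 = -152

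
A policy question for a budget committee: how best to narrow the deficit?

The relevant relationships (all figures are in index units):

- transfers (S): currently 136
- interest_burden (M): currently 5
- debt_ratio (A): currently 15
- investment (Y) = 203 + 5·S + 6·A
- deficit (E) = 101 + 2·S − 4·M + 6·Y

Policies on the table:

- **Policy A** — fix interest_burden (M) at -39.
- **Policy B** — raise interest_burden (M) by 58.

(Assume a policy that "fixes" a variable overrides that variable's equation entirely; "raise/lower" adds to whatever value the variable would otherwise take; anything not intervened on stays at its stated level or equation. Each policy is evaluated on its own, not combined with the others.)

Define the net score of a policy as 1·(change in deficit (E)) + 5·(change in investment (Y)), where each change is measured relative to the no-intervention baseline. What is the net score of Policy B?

-232

Baseline:
  S = 136
  M = 5
  A = 15
  Y = 203 + 5·136 + 6·15 = 973
  E = 101 + 2·136 − 4·5 + 6·973 = 6191
Policy B (M + 58):
  S = 136
  M = 5 + 58 = 63
  A = 15
  Y = 203 + 5·136 + 6·15 = 973
  E = 101 + 2·136 − 4·63 + 6·973 = 5959
ΔE = 5959 − 6191 = -232; ΔY = 973 − 973 = 0
Score = 1·(-232) + 5·0 = -232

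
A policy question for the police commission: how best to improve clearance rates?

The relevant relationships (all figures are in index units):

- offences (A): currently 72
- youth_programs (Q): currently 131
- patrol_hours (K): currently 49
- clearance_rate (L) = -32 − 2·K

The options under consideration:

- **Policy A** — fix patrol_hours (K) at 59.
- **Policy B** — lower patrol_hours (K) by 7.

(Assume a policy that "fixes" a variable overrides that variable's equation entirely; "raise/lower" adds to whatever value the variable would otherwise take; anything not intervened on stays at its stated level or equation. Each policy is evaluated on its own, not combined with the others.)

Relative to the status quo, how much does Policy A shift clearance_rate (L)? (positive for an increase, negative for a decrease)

-20

Baseline:
  K = 49
  L = -32 − 2·49 = -130
Policy A (K := 59):
  K = 59
  L = -32 − 2·59 = -150
Change in L: -150 − (-130) = -20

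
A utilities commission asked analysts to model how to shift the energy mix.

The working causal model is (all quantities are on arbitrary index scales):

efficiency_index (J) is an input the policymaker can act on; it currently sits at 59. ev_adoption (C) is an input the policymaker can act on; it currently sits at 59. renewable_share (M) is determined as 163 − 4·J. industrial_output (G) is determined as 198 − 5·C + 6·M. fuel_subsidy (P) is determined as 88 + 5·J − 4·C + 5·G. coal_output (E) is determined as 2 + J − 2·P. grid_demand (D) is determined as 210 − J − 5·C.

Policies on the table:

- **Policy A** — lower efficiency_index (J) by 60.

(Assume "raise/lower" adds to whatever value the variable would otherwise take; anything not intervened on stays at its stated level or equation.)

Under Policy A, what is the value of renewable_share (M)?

Policy A (J − 60):
  J = 59 − 60 = -1
  M = 163 − 4·(-1) = 167

167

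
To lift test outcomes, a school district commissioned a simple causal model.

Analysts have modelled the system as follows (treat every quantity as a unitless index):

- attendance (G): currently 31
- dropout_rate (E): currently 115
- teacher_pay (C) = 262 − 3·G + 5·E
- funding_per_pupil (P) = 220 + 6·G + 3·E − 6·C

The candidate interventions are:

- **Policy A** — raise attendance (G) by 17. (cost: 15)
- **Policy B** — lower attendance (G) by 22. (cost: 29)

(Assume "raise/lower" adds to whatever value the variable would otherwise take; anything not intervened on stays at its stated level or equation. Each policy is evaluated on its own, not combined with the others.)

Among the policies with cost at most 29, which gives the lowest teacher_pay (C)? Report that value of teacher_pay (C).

Policy A (G + 17):
  G = 31 + 17 = 48
  E = 115
  C = 262 − 3·48 + 5·115 = 693
Policy B (G − 22):
  G = 31 − 22 = 9
  E = 115
  C = 262 − 3·9 + 5·115 = 810
Comparing — Policy A: C=693, Policy B: C=810. Lowest is 693 (Policy A).

693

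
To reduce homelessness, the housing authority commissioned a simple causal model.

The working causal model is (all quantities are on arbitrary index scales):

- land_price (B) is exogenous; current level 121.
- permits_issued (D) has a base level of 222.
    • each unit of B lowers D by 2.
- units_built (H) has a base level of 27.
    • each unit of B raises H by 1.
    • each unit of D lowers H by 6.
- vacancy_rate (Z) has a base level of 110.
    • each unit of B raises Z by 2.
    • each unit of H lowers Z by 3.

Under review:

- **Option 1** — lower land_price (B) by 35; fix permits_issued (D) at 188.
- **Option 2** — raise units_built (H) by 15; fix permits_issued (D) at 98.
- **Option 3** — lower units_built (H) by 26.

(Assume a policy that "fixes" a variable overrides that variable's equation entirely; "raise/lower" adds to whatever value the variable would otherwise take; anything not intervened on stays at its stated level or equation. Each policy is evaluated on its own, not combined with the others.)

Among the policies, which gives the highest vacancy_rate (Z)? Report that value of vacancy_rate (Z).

Option 1 (B − 35, D := 188):
  B = 121 − 35 = 86
  D = 188
  H = 27 + 86 − 6·188 = -1015
  Z = 110 + 2·86 − 3·(-1015) = 3327
Option 2 (H + 15, D := 98):
  B = 121
  D = 98
  H = 27 + 121 − 6·98 (+15 from intervention) = -425
  Z = 110 + 2·121 − 3·(-425) = 1627
Option 3 (H − 26):
  B = 121
  D = 222 − 2·121 = -20
  H = 27 + 121 − 6·(-20) (−26 from intervention) = 242
  Z = 110 + 2·121 − 3·242 = -374
Comparing — Option 1: Z=3327, Option 2: Z=1627, Option 3: Z=-374. Highest is 3327 (Option 1).

3327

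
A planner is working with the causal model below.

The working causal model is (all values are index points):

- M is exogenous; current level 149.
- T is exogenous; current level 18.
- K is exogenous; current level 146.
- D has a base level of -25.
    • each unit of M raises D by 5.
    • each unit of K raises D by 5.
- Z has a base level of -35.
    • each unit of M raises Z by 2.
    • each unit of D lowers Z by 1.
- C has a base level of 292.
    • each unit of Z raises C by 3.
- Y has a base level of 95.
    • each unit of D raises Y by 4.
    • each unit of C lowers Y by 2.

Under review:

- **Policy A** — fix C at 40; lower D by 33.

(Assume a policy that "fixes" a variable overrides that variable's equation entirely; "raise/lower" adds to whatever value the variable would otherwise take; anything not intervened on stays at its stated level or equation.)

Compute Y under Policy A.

Policy A (C := 40, D − 33):
  M = 149
  K = 146
  D = -25 + 5·149 + 5·146 (−33 from intervention) = 1417
  Z = -35 + 2·149 − 1417 = -1154
  C = 40
  Y = 95 + 4·1417 − 2·40 = 5683

5683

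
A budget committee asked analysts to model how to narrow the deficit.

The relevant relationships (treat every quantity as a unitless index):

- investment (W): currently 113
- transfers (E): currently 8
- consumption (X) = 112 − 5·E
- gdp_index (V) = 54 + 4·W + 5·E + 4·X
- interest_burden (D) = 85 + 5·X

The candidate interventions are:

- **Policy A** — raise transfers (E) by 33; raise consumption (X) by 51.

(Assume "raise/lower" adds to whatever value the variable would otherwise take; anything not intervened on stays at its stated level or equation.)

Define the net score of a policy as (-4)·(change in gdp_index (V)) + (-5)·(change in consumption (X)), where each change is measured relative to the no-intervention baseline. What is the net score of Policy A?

1734

Baseline:
  W = 113
  E = 8
  X = 112 − 5·8 = 72
  V = 54 + 4·113 + 5·8 + 4·72 = 834
Policy A (E + 33, X + 51):
  W = 113
  E = 8 + 33 = 41
  X = 112 − 5·41 (+51 from intervention) = -42
  V = 54 + 4·113 + 5·41 + 4·(-42) = 543
ΔV = 543 − 834 = -291; ΔX = -42 − 72 = -114
Score = (-4)·(-291) + (-5)·(-114) = 1734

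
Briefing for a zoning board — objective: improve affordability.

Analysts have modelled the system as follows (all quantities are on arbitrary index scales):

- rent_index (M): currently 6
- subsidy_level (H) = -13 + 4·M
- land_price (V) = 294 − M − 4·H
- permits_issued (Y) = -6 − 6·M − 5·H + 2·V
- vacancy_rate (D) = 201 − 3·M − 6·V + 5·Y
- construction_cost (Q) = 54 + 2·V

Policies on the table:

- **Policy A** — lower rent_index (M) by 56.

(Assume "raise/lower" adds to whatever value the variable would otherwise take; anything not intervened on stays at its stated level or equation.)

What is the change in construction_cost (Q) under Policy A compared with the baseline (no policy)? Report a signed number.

Baseline:
  M = 6
  H = -13 + 4·6 = 11
  V = 294 − 6 − 4·11 = 244
  Q = 54 + 2·244 = 542
Policy A (M − 56):
  M = 6 − 56 = -50
  H = -13 + 4·(-50) = -213
  V = 294 − (-50) − 4·(-213) = 1196
  Q = 54 + 2·1196 = 2446
Change in Q: 2446 − 542 = 1904

1904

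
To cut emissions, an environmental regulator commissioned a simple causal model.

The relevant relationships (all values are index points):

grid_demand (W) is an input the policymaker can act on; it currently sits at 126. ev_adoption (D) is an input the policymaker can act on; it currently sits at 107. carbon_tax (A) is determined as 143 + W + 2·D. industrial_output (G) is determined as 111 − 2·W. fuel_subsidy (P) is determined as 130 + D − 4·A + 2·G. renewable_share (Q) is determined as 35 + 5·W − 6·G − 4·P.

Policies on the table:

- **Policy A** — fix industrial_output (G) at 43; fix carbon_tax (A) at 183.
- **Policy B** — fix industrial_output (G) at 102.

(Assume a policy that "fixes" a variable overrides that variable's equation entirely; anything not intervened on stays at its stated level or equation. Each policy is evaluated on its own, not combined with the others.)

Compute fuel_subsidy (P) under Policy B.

-1491

Policy B (G := 102):
  W = 126
  D = 107
  A = 143 + 126 + 2·107 = 483
  G = 102
  P = 130 + 107 − 4·483 + 2·102 = -1491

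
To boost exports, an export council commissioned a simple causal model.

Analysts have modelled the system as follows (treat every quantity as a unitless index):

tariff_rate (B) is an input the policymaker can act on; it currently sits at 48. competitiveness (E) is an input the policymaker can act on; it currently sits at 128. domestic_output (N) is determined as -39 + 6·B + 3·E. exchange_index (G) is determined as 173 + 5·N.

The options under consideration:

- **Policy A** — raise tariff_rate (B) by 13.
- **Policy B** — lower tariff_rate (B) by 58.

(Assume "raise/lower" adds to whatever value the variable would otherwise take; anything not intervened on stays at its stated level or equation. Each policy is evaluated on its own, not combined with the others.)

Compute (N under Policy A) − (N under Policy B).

426

Policy A (B + 13):
  B = 48 + 13 = 61
  E = 128
  N = -39 + 6·61 + 3·128 = 711
Policy B (B − 58):
  B = 48 − 58 = -10
  E = 128
  N = -39 + 6·(-10) + 3·128 = 285
N: 711 − 285 = 426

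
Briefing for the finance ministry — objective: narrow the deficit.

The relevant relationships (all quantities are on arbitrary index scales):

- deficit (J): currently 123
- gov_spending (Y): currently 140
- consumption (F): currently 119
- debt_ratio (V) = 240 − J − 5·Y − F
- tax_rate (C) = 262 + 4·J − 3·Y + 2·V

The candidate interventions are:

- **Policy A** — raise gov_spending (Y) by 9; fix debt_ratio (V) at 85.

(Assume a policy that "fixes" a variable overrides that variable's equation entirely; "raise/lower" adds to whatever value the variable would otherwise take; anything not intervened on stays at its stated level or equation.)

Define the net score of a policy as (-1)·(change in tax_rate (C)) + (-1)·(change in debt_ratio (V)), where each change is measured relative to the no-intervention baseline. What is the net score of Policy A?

-2334

Baseline:
  J = 123
  Y = 140
  F = 119
  V = 240 − 123 − 5·140 − 119 = -702
  C = 262 + 4·123 − 3·140 + 2·(-702) = -1070
Policy A (Y + 9, V := 85):
  J = 123
  Y = 140 + 9 = 149
  F = 119
  V = 85
  C = 262 + 4·123 − 3·149 + 2·85 = 477
ΔC = 477 − (-1070) = 1547; ΔV = 85 − (-702) = 787
Score = (-1)·1547 + (-1)·787 = -2334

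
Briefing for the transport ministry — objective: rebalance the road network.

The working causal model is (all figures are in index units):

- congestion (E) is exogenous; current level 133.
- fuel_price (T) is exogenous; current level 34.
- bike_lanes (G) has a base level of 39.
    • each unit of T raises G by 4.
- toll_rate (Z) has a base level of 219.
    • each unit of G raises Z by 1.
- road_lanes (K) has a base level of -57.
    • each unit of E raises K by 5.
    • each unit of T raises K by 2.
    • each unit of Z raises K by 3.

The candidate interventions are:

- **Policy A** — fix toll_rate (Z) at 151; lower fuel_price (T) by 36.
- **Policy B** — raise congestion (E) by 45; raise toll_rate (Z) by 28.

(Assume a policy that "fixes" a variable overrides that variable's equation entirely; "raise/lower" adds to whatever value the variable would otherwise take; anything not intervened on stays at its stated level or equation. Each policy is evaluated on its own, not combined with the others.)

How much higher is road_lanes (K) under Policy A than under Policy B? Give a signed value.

Policy A (Z := 151, T − 36):
  E = 133
  T = 34 − 36 = -2
  G = 39 + 4·(-2) = 31
  Z = 151
  K = -57 + 5·133 + 2·(-2) + 3·151 = 1057
Policy B (E + 45, Z + 28):
  E = 133 + 45 = 178
  T = 34
  G = 39 + 4·34 = 175
  Z = 219 + 175 (+28 from intervention) = 422
  K = -57 + 5·178 + 2·34 + 3·422 = 2167
K: 1057 − 2167 = -1110

-1110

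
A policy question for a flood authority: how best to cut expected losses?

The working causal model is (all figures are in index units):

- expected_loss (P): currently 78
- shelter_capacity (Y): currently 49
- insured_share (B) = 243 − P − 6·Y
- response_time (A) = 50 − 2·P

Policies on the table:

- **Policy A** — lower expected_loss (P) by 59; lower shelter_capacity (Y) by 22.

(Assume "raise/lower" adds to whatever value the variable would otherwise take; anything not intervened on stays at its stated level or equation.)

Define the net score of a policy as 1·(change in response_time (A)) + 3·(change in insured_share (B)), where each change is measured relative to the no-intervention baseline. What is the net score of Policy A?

691

Baseline:
  P = 78
  Y = 49
  B = 243 − 78 − 6·49 = -129
  A = 50 − 2·78 = -106
Policy A (P − 59, Y − 22):
  P = 78 − 59 = 19
  Y = 49 − 22 = 27
  B = 243 − 19 − 6·27 = 62
  A = 50 − 2·19 = 12
ΔA = 12 − (-106) = 118; ΔB = 62 − (-129) = 191
Score = 1·118 + 3·191 = 691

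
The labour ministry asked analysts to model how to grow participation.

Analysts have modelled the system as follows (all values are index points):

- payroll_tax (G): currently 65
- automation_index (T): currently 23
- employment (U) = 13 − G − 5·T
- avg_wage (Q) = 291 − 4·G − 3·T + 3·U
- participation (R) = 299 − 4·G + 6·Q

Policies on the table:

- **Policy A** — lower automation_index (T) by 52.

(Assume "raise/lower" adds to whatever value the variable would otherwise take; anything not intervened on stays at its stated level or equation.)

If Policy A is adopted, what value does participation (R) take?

2421

Policy A (T − 52):
  G = 65
  T = 23 − 52 = -29
  U = 13 − 65 − 5·(-29) = 93
  Q = 291 − 4·65 − 3·(-29) + 3·93 = 397
  R = 299 − 4·65 + 6·397 = 2421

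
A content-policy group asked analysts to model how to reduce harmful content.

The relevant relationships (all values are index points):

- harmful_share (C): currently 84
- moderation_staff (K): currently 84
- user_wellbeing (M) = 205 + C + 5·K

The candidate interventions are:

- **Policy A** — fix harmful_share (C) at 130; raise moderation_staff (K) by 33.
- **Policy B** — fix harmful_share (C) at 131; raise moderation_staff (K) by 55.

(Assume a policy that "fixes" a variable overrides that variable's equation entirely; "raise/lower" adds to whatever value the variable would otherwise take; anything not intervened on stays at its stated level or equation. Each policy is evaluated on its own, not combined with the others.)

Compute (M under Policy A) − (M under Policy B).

-111

Policy A (C := 130, K + 33):
  C = 130
  K = 84 + 33 = 117
  M = 205 + 130 + 5·117 = 920
Policy B (C := 131, K + 55):
  C = 131
  K = 84 + 55 = 139
  M = 205 + 131 + 5·139 = 1031
M: 920 − 1031 = -111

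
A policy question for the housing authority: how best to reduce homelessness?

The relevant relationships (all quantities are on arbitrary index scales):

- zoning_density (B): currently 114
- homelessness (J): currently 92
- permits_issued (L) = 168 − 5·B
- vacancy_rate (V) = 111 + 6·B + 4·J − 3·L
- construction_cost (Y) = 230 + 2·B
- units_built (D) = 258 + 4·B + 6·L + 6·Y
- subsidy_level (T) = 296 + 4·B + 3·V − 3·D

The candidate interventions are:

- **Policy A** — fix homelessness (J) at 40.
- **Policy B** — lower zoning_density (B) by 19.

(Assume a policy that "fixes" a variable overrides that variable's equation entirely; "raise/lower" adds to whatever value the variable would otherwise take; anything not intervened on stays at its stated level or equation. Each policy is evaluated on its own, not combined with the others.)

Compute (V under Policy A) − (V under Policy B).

Policy A (J := 40):
  B = 114
  J = 40
  L = 168 − 5·114 = -402
  V = 111 + 6·114 + 4·40 − 3·(-402) = 2161
Policy B (B − 19):
  B = 114 − 19 = 95
  J = 92
  L = 168 − 5·95 = -307
  V = 111 + 6·95 + 4·92 − 3·(-307) = 1970
V: 2161 − 1970 = 191

191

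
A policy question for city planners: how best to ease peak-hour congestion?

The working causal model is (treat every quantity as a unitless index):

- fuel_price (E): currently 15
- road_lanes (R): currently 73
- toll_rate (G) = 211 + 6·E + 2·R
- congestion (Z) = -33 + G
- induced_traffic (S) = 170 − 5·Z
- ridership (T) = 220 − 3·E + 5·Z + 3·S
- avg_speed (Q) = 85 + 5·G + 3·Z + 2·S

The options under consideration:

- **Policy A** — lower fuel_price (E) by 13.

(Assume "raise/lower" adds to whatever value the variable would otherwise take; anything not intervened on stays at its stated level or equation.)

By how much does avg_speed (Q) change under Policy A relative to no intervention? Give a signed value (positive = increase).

Baseline:
  E = 15
  R = 73
  G = 211 + 6·15 + 2·73 = 447
  Z = -33 + 447 = 414
  S = 170 − 5·414 = -1900
  Q = 85 + 5·447 + 3·414 + 2·(-1900) = -238
Policy A (E − 13):
  E = 15 − 13 = 2
  R = 73
  G = 211 + 6·2 + 2·73 = 369
  Z = -33 + 369 = 336
  S = 170 − 5·336 = -1510
  Q = 85 + 5·369 + 3·336 + 2·(-1510) = -82
Change in Q: -82 − (-238) = 156

156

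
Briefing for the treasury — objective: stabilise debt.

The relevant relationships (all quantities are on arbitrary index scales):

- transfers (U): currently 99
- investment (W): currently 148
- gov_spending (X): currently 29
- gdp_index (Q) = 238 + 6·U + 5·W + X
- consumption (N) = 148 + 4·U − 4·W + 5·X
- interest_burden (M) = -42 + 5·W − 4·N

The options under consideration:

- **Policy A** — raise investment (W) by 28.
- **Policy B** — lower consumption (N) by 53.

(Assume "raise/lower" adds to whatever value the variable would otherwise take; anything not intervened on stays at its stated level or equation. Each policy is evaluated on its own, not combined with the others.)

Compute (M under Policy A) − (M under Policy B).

Policy A (W + 28):
  U = 99
  W = 148 + 28 = 176
  X = 29
  N = 148 + 4·99 − 4·176 + 5·29 = -15
  M = -42 + 5·176 − 4·(-15) = 898
Policy B (N − 53):
  U = 99
  W = 148
  X = 29
  N = 148 + 4·99 − 4·148 + 5·29 (−53 from intervention) = 44
  M = -42 + 5·148 − 4·44 = 522
M: 898 − 522 = 376

376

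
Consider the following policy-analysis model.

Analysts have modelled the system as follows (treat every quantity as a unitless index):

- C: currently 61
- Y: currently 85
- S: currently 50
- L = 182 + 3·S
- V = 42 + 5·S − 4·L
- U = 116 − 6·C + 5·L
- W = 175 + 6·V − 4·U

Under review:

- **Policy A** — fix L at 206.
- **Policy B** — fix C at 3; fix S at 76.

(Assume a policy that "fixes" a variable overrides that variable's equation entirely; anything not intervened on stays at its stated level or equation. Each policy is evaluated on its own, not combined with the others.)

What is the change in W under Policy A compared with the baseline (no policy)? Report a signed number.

5544

Baseline:
  C = 61
  S = 50
  L = 182 + 3·50 = 332
  V = 42 + 5·50 − 4·332 = -1036
  U = 116 − 6·61 + 5·332 = 1410
  W = 175 + 6·(-1036) − 4·1410 = -11681
Policy A (L := 206):
  C = 61
  S = 50
  L = 206
  V = 42 + 5·50 − 4·206 = -532
  U = 116 − 6·61 + 5·206 = 780
  W = 175 + 6·(-532) − 4·780 = -6137
Change in W: -6137 − (-11681) = 5544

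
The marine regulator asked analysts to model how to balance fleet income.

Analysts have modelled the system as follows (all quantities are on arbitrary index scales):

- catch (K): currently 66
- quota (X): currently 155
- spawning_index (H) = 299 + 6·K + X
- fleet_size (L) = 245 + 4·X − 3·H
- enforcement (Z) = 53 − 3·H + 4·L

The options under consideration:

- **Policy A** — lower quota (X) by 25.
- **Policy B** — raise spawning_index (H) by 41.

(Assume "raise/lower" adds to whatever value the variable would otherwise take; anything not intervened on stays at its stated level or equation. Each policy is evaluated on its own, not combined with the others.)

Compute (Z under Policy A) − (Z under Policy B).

590

Policy A (X − 25):
  K = 66
  X = 155 − 25 = 130
  H = 299 + 6·66 + 130 = 825
  L = 245 + 4·130 − 3·825 = -1710
  Z = 53 − 3·825 + 4·(-1710) = -9262
Policy B (H + 41):
  K = 66
  X = 155
  H = 299 + 6·66 + 155 (+41 from intervention) = 891
  L = 245 + 4·155 − 3·891 = -1808
  Z = 53 − 3·891 + 4·(-1808) = -9852
Z: -9262 − (-9852) = 590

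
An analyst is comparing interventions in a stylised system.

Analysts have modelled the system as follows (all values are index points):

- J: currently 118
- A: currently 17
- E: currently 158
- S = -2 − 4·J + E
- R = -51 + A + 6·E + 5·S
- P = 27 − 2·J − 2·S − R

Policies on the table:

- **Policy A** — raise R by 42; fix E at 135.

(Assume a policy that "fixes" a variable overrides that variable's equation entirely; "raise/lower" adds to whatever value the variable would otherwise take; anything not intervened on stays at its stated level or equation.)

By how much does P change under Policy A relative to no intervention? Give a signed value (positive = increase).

257

Baseline:
  J = 118
  A = 17
  E = 158
  S = -2 − 4·118 + 158 = -316
  R = -51 + 17 + 6·158 + 5·(-316) = -666
  P = 27 − 2·118 − 2·(-316) − (-666) = 1089
Policy A (R + 42, E := 135):
  J = 118
  A = 17
  E = 135
  S = -2 − 4·118 + 135 = -339
  R = -51 + 17 + 6·135 + 5·(-339) (+42 from intervention) = -877
  P = 27 − 2·118 − 2·(-339) − (-877) = 1346
Change in P: 1346 − 1089 = 257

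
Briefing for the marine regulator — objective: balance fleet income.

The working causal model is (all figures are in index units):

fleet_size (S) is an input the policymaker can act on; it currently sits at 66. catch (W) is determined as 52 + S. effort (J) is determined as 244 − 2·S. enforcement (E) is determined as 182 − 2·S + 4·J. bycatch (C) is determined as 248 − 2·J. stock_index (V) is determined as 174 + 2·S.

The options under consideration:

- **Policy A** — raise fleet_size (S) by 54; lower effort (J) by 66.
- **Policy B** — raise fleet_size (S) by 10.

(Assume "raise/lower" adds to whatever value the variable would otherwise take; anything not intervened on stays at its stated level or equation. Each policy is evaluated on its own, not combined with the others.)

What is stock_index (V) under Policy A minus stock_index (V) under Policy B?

Policy A (S + 54, J − 66):
  S = 66 + 54 = 120
  V = 174 + 2·120 = 414
Policy B (S + 10):
  S = 66 + 10 = 76
  V = 174 + 2·76 = 326
V: 414 − 326 = 88

88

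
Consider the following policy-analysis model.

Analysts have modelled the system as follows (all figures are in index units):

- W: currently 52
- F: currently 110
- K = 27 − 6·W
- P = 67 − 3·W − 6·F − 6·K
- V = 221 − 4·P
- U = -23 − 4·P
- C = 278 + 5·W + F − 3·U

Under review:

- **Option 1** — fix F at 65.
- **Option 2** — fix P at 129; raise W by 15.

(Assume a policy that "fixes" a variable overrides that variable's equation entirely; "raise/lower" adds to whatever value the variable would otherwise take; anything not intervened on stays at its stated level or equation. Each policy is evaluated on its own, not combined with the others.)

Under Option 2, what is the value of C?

2340

Option 2 (P := 129, W + 15):
  W = 52 + 15 = 67
  F = 110
  K = 27 − 6·67 = -375
  P = 129
  U = -23 − 4·129 = -539
  C = 278 + 5·67 + 110 − 3·(-539) = 2340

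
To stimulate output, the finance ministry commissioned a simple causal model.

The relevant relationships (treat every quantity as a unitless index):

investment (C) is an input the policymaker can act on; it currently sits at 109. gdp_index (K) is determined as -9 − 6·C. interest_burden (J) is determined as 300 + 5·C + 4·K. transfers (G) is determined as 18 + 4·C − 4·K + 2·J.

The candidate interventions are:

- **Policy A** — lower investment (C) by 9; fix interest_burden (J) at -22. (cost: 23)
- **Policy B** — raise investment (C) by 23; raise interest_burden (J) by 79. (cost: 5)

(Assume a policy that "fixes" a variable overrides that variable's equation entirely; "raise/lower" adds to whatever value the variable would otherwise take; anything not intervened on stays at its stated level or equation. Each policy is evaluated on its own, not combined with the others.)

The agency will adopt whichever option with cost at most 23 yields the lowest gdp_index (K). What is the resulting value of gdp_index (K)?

Policy A (C − 9, J := -22):
  C = 109 − 9 = 100
  K = -9 − 6·100 = -609
Policy B (C + 23, J + 79):
  C = 109 + 23 = 132
  K = -9 − 6·132 = -801
Comparing — Policy A: K=-609, Policy B: K=-801. Lowest is -801 (Policy B).

-801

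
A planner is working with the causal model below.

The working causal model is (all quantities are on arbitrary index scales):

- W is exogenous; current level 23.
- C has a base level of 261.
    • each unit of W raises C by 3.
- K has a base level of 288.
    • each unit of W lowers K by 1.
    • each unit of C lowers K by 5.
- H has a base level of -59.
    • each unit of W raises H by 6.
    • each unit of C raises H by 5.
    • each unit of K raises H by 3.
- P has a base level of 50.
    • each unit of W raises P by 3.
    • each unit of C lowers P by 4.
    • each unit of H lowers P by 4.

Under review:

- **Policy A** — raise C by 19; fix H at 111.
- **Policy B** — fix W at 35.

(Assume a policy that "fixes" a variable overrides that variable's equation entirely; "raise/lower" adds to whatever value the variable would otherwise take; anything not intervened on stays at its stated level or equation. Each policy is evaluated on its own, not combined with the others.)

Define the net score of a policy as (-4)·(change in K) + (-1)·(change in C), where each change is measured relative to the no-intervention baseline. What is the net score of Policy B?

Baseline:
  W = 23
  C = 261 + 3·23 = 330
  K = 288 − 23 − 5·330 = -1385
Policy B (W := 35):
  W = 35
  C = 261 + 3·35 = 366
  K = 288 − 35 − 5·366 = -1577
ΔK = -1577 − (-1385) = -192; ΔC = 366 − 330 = 36
Score = (-4)·(-192) + (-1)·36 = 732

732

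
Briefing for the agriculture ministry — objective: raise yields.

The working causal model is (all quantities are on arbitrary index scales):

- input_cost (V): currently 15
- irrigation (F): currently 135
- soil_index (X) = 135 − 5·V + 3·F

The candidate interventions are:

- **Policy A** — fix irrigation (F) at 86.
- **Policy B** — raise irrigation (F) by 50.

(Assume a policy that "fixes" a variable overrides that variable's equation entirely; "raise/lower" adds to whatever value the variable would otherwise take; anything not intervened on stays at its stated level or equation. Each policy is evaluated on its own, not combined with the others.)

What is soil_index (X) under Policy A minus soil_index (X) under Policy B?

Policy A (F := 86):
  V = 15
  F = 86
  X = 135 − 5·15 + 3·86 = 318
Policy B (F + 50):
  V = 15
  F = 135 + 50 = 185
  X = 135 − 5·15 + 3·185 = 615
X: 318 − 615 = -297

-297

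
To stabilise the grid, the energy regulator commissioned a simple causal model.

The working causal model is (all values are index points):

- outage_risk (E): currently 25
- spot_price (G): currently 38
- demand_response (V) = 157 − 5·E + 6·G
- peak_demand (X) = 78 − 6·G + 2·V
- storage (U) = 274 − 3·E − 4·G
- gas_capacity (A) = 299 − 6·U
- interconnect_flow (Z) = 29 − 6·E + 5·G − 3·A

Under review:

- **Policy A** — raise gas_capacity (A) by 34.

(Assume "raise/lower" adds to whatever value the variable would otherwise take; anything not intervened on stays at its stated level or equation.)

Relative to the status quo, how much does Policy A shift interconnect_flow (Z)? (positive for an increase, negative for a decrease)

-102

Baseline:
  E = 25
  G = 38
  U = 274 − 3·25 − 4·38 = 47
  A = 299 − 6·47 = 17
  Z = 29 − 6·25 + 5·38 − 3·17 = 18
Policy A (A + 34):
  E = 25
  G = 38
  U = 274 − 3·25 − 4·38 = 47
  A = 299 − 6·47 (+34 from intervention) = 51
  Z = 29 − 6·25 + 5·38 − 3·51 = -84
Change in Z: -84 − 18 = -102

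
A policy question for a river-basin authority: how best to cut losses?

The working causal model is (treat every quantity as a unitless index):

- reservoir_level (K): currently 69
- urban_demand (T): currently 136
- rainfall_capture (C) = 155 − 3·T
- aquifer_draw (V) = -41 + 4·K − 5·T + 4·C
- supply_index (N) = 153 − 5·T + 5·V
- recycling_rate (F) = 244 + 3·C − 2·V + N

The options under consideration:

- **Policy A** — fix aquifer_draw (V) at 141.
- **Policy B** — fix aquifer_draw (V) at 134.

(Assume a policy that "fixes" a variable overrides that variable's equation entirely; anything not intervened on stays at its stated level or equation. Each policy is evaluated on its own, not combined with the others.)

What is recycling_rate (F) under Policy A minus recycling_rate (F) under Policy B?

21

Policy A (V := 141):
  K = 69
  T = 136
  C = 155 − 3·136 = -253
  V = 141
  N = 153 − 5·136 + 5·141 = 178
  F = 244 + 3·(-253) − 2·141 + 178 = -619
Policy B (V := 134):
  K = 69
  T = 136
  C = 155 − 3·136 = -253
  V = 134
  N = 153 − 5·136 + 5·134 = 143
  F = 244 + 3·(-253) − 2·134 + 143 = -640
F: -619 − (-640) = 21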